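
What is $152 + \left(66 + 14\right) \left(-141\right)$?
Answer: $-11128$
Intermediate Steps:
$152 + \left(66 + 14\right) \left(-141\right) = 152 + 80 \left(-141\right) = 152 - 11280 = -11128$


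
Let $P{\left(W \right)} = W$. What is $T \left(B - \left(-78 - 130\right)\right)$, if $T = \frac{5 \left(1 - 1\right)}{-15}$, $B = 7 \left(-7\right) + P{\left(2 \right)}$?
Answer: $0$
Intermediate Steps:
$B = -47$ ($B = 7 \left(-7\right) + 2 = -49 + 2 = -47$)
$T = 0$ ($T = 5 \cdot 0 \left(- \frac{1}{15}\right) = 0 \left(- \frac{1}{15}\right) = 0$)
$T \left(B - \left(-78 - 130\right)\right) = 0 \left(-47 - \left(-78 - 130\right)\right) = 0 \left(-47 - -208\right) = 0 \left(-47 + 208\right) = 0 \cdot 161 = 0$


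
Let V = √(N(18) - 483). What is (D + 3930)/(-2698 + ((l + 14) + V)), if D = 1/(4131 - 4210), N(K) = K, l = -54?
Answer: -850064122/592271611 - 310469*I*√465/592271611 ≈ -1.4353 - 0.011304*I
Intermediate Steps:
V = I*√465 (V = √(18 - 483) = √(-465) = I*√465 ≈ 21.564*I)
D = -1/79 (D = 1/(-79) = -1/79 ≈ -0.012658)
(D + 3930)/(-2698 + ((l + 14) + V)) = (-1/79 + 3930)/(-2698 + ((-54 + 14) + I*√465)) = 310469/(79*(-2698 + (-40 + I*√465))) = 310469/(79*(-2738 + I*√465))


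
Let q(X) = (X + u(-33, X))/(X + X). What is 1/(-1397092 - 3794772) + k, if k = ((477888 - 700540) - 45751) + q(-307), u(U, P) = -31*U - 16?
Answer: -427809962222651/1593902248 ≈ -2.6840e+5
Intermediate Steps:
u(U, P) = -16 - 31*U
q(X) = (1007 + X)/(2*X) (q(X) = (X + (-16 - 31*(-33)))/(X + X) = (X + (-16 + 1023))/((2*X)) = (X + 1007)*(1/(2*X)) = (1007 + X)*(1/(2*X)) = (1007 + X)/(2*X))
k = -82400071/307 (k = ((477888 - 700540) - 45751) + (½)*(1007 - 307)/(-307) = (-222652 - 45751) + (½)*(-1/307)*700 = -268403 - 350/307 = -82400071/307 ≈ -2.6840e+5)
1/(-1397092 - 3794772) + k = 1/(-1397092 - 3794772) - 82400071/307 = 1/(-5191864) - 82400071/307 = -1/5191864 - 82400071/307 = -427809962222651/1593902248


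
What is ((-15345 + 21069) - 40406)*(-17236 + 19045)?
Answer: -62739738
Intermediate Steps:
((-15345 + 21069) - 40406)*(-17236 + 19045) = (5724 - 40406)*1809 = -34682*1809 = -62739738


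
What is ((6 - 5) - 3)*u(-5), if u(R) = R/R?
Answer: -2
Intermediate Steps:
u(R) = 1
((6 - 5) - 3)*u(-5) = ((6 - 5) - 3)*1 = (1 - 3)*1 = -2*1 = -2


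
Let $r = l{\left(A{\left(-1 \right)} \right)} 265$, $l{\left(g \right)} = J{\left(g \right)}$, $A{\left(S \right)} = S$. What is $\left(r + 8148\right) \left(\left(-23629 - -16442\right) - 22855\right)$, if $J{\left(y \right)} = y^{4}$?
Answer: $-252743346$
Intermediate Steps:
$l{\left(g \right)} = g^{4}$
$r = 265$ ($r = \left(-1\right)^{4} \cdot 265 = 1 \cdot 265 = 265$)
$\left(r + 8148\right) \left(\left(-23629 - -16442\right) - 22855\right) = \left(265 + 8148\right) \left(\left(-23629 - -16442\right) - 22855\right) = 8413 \left(\left(-23629 + 16442\right) - 22855\right) = 8413 \left(-7187 - 22855\right) = 8413 \left(-30042\right) = -252743346$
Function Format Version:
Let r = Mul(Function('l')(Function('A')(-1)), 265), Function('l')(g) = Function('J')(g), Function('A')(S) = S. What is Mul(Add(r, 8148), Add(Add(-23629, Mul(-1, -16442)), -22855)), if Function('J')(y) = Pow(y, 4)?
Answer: -252743346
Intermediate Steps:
Function('l')(g) = Pow(g, 4)
r = 265 (r = Mul(Pow(-1, 4), 265) = Mul(1, 265) = 265)
Mul(Add(r, 8148), Add(Add(-23629, Mul(-1, -16442)), -22855)) = Mul(Add(265, 8148), Add(Add(-23629, Mul(-1, -16442)), -22855)) = Mul(8413, Add(Add(-23629, 16442), -22855)) = Mul(8413, Add(-7187, -22855)) = Mul(8413, -30042) = -252743346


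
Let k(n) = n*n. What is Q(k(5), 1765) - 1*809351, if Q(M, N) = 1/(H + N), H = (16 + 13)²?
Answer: -2109168705/2606 ≈ -8.0935e+5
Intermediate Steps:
k(n) = n²
H = 841 (H = 29² = 841)
Q(M, N) = 1/(841 + N)
Q(k(5), 1765) - 1*809351 = 1/(841 + 1765) - 1*809351 = 1/2606 - 809351 = -2109168705/2606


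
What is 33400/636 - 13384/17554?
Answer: 72223922/1395543 ≈ 51.753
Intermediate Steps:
33400/636 - 13384/17554 = 33400*(1/636) - 13384*1/17554 = 8350/159 - 6692/8777 = 72223922/1395543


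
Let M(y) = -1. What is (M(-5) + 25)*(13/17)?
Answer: 312/17 ≈ 18.353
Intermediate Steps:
(M(-5) + 25)*(13/17) = (-1 + 25)*(13/17) = 24*(13*(1/17)) = 24*(13/17) = 312/17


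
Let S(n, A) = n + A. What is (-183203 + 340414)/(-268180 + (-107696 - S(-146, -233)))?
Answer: -157211/375497 ≈ -0.41867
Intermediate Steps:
S(n, A) = A + n
(-183203 + 340414)/(-268180 + (-107696 - S(-146, -233))) = (-183203 + 340414)/(-268180 + (-107696 - (-233 - 146))) = 157211/(-268180 + (-107696 - 1*(-379))) = 157211/(-268180 + (-107696 + 379)) = 157211/(-268180 - 107317) = 157211/(-375497) = 157211*(-1/375497) = -157211/375497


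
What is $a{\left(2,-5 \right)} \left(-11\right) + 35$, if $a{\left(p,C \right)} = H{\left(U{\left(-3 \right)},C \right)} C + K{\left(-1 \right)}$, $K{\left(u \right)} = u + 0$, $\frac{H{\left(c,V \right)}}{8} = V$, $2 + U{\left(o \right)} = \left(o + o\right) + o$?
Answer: $-2154$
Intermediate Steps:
$U{\left(o \right)} = -2 + 3 o$ ($U{\left(o \right)} = -2 + \left(\left(o + o\right) + o\right) = -2 + \left(2 o + o\right) = -2 + 3 o$)
$H{\left(c,V \right)} = 8 V$
$K{\left(u \right)} = u$
$a{\left(p,C \right)} = -1 + 8 C^{2}$ ($a{\left(p,C \right)} = 8 C C - 1 = 8 C^{2} - 1 = -1 + 8 C^{2}$)
$a{\left(2,-5 \right)} \left(-11\right) + 35 = \left(-1 + 8 \left(-5\right)^{2}\right) \left(-11\right) + 35 = \left(-1 + 8 \cdot 25\right) \left(-11\right) + 35 = \left(-1 + 200\right) \left(-11\right) + 35 = 199 \left(-11\right) + 35 = -2189 + 35 = -2154$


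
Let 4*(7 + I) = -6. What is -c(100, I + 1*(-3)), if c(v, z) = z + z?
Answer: 23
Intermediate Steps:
I = -17/2 (I = -7 + (1/4)*(-6) = -7 - 3/2 = -17/2 ≈ -8.5000)
c(v, z) = 2*z
-c(100, I + 1*(-3)) = -2*(-17/2 + 1*(-3)) = -2*(-17/2 - 3) = -2*(-23)/2 = -1*(-23) = 23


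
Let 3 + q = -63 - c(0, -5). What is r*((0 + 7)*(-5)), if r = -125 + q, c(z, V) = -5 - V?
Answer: 6685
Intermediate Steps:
q = -66 (q = -3 + (-63 - (-5 - 1*(-5))) = -3 + (-63 - (-5 + 5)) = -3 + (-63 - 1*0) = -3 + (-63 + 0) = -3 - 63 = -66)
r = -191 (r = -125 - 66 = -191)
r*((0 + 7)*(-5)) = -191*(0 + 7)*(-5) = -1337*(-5) = -191*(-35) = 6685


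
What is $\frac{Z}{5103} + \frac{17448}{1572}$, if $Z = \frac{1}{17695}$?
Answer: $\frac{131292688721}{11828983635} \approx 11.099$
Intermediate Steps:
$Z = \frac{1}{17695} \approx 5.6513 \cdot 10^{-5}$
$\frac{Z}{5103} + \frac{17448}{1572} = \frac{1}{17695 \cdot 5103} + \frac{17448}{1572} = \frac{1}{17695} \cdot \frac{1}{5103} + 17448 \cdot \frac{1}{1572} = \frac{1}{90297585} + \frac{1454}{131} = \frac{131292688721}{11828983635}$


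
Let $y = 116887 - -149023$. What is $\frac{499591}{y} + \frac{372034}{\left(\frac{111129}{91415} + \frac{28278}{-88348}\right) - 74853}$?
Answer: $- \frac{248476940897617277321}{80375349654990230790} \approx -3.0915$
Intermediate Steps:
$y = 265910$ ($y = 116887 + 149023 = 265910$)
$\frac{499591}{y} + \frac{372034}{\left(\frac{111129}{91415} + \frac{28278}{-88348}\right) - 74853} = \frac{499591}{265910} + \frac{372034}{\left(\frac{111129}{91415} + \frac{28278}{-88348}\right) - 74853} = 499591 \cdot \frac{1}{265910} + \frac{372034}{\left(111129 \cdot \frac{1}{91415} + 28278 \left(- \frac{1}{88348}\right)\right) - 74853} = \frac{499591}{265910} + \frac{372034}{\left(\frac{111129}{91415} - \frac{14139}{44174}\right) - 74853} = \frac{499591}{265910} + \frac{372034}{\frac{3616495761}{4038166210} - 74853} = \frac{499591}{265910} + \frac{372034}{- \frac{302265238821369}{4038166210}} = \frac{499591}{265910} + 372034 \left(- \frac{4038166210}{302265238821369}\right) = \frac{499591}{265910} - \frac{1502335127771140}{302265238821369} = - \frac{248476940897617277321}{80375349654990230790}$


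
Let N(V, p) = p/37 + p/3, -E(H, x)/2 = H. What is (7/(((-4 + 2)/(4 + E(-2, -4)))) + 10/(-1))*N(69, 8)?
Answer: -12160/111 ≈ -109.55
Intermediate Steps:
E(H, x) = -2*H
N(V, p) = 40*p/111 (N(V, p) = p*(1/37) + p*(⅓) = p/37 + p/3 = 40*p/111)
(7/(((-4 + 2)/(4 + E(-2, -4)))) + 10/(-1))*N(69, 8) = (7/(((-4 + 2)/(4 - 2*(-2)))) + 10/(-1))*((40/111)*8) = (7/((-2/(4 + 4))) + 10*(-1))*(320/111) = (7/((-2/8)) - 10)*(320/111) = (7/((-2*⅛)) - 10)*(320/111) = (7/(-¼) - 10)*(320/111) = (7*(-4) - 10)*(320/111) = (-28 - 10)*(320/111) = -38*320/111 = -12160/111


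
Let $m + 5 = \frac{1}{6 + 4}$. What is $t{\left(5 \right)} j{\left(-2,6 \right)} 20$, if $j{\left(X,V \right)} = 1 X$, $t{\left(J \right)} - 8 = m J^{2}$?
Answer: $4580$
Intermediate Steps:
$m = - \frac{49}{10}$ ($m = -5 + \frac{1}{6 + 4} = -5 + \frac{1}{10} = - \frac{49}{10} \approx -4.9$)
$t{\left(J \right)} = 8 - \frac{49 J^{2}}{10}$
$j{\left(X,V \right)} = X$
$t{\left(5 \right)} j{\left(-2,6 \right)} 20 = \left(8 - \frac{49 \cdot 5^{2}}{10}\right) \left(-2\right) 20 = \left(8 - \frac{245}{2}\right) \left(-2\right) 20 = \left(- \frac{229}{2}\right) \left(-2\right) 20 = 229 \cdot 20 = 4580$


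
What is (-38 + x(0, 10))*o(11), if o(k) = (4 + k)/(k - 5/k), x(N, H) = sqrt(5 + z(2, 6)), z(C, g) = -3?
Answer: -3135/58 + 165*sqrt(2)/116 ≈ -52.040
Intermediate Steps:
x(N, H) = sqrt(2) (x(N, H) = sqrt(5 - 3) = sqrt(2))
o(k) = (4 + k)/(k - 5/k)
(-38 + x(0, 10))*o(11) = (-38 + sqrt(2))*(11*(4 + 11)/(-5 + 11**2)) = (-38 + sqrt(2))*(11*15/(-5 + 121)) = (-38 + sqrt(2))*(11*15/116) = (-38 + sqrt(2))*(11*(1/116)*15) = (-38 + sqrt(2))*(165/116) = -3135/58 + 165*sqrt(2)/116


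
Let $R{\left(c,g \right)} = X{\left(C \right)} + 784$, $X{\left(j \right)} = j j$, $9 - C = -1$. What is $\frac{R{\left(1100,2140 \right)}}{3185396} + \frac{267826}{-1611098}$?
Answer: $- \frac{106463457308}{641498140601} \approx -0.16596$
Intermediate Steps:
$C = 10$ ($C = 9 - -1 = 9 + 1 = 10$)
$X{\left(j \right)} = j^{2}$
$R{\left(c,g \right)} = 884$ ($R{\left(c,g \right)} = 10^{2} + 784 = 100 + 784 = 884$)
$\frac{R{\left(1100,2140 \right)}}{3185396} + \frac{267826}{-1611098} = \frac{884}{3185396} + \frac{267826}{-1611098} = 884 \cdot \frac{1}{3185396} + 267826 \left(- \frac{1}{1611098}\right) = \frac{221}{796349} - \frac{133913}{805549} = - \frac{106463457308}{641498140601}$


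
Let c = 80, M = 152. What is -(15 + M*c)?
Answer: -12175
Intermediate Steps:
-(15 + M*c) = -(15 + 152*80) = -(15 + 12160) = -1*12175 = -12175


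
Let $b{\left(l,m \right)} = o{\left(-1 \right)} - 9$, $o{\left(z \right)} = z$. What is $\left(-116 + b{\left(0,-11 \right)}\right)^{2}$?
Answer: $15876$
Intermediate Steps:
$b{\left(l,m \right)} = -10$ ($b{\left(l,m \right)} = -1 - 9 = -10$)
$\left(-116 + b{\left(0,-11 \right)}\right)^{2} = \left(-116 - 10\right)^{2} = \left(-126\right)^{2} = 15876$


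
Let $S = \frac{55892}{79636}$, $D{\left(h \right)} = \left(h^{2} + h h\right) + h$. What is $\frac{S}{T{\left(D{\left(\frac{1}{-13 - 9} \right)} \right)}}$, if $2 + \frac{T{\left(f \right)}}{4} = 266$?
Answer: $\frac{13973}{21023904} \approx 0.00066462$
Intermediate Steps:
$D{\left(h \right)} = h + 2 h^{2}$ ($D{\left(h \right)} = \left(h^{2} + h^{2}\right) + h = 2 h^{2} + h = h + 2 h^{2}$)
$T{\left(f \right)} = 1056$ ($T{\left(f \right)} = -8 + 4 \cdot 266 = -8 + 1064 = 1056$)
$S = \frac{13973}{19909}$ ($S = 55892 \cdot \frac{1}{79636} = \frac{13973}{19909} \approx 0.70184$)
$\frac{S}{T{\left(D{\left(\frac{1}{-13 - 9} \right)} \right)}} = \frac{13973}{19909 \cdot 1056} = \frac{13973}{19909} \cdot \frac{1}{1056} = \frac{13973}{21023904}$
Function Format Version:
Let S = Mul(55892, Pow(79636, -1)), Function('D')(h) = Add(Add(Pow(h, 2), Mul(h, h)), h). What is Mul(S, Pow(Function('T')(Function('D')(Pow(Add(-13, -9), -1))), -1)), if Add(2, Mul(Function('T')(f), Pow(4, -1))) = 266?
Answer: Rational(13973, 21023904) ≈ 0.00066462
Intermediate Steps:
Function('D')(h) = Add(h, Mul(2, Pow(h, 2))) (Function('D')(h) = Add(Add(Pow(h, 2), Pow(h, 2)), h) = Add(Mul(2, Pow(h, 2)), h) = Add(h, Mul(2, Pow(h, 2))))
Function('T')(f) = 1056 (Function('T')(f) = Add(-8, Mul(4, 266)) = Add(-8, 1064) = 1056)
S = Rational(13973, 19909) (S = Mul(55892, Rational(1, 79636)) = Rational(13973, 19909) ≈ 0.70184)
Mul(S, Pow(Function('T')(Function('D')(Pow(Add(-13, -9), -1))), -1)) = Mul(Rational(13973, 19909), Pow(1056, -1)) = Mul(Rational(13973, 19909), Rational(1, 1056)) = Rational(13973, 21023904)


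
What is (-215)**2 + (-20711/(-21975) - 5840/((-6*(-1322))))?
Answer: 671443077346/14525475 ≈ 46225.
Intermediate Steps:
(-215)**2 + (-20711/(-21975) - 5840/((-6*(-1322)))) = 46225 + (-20711*(-1/21975) - 5840/7932) = 46225 + (20711/21975 - 5840*1/7932) = 46225 + (20711/21975 - 1460/1983) = 46225 + 2995471/14525475 = 671443077346/14525475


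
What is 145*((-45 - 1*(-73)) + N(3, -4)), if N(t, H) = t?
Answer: 4495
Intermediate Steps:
145*((-45 - 1*(-73)) + N(3, -4)) = 145*((-45 - 1*(-73)) + 3) = 145*((-45 + 73) + 3) = 145*(28 + 3) = 145*31 = 4495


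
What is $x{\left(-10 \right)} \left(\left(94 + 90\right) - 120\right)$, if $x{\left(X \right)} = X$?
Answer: $-640$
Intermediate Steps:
$x{\left(-10 \right)} \left(\left(94 + 90\right) - 120\right) = - 10 \left(\left(94 + 90\right) - 120\right) = - 10 \left(184 - 120\right) = \left(-10\right) 64 = -640$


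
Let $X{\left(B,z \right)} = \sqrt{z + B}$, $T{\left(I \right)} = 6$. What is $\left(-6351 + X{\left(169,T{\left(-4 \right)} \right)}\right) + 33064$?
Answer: $26713 + 5 \sqrt{7} \approx 26726.0$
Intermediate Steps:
$X{\left(B,z \right)} = \sqrt{B + z}$
$\left(-6351 + X{\left(169,T{\left(-4 \right)} \right)}\right) + 33064 = \left(-6351 + \sqrt{169 + 6}\right) + 33064 = \left(-6351 + \sqrt{175}\right) + 33064 = \left(-6351 + 5 \sqrt{7}\right) + 33064 = 26713 + 5 \sqrt{7}$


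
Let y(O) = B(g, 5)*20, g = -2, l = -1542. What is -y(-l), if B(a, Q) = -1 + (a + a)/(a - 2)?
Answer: 0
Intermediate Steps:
B(a, Q) = -1 + 2*a/(-2 + a) (B(a, Q) = -1 + (2*a)/(-2 + a) = -1 + 2*a/(-2 + a))
y(O) = 0 (y(O) = ((2 - 2)/(-2 - 2))*20 = (0/(-4))*20 = -¼*0*20 = 0*20 = 0)
-y(-l) = -1*0 = 0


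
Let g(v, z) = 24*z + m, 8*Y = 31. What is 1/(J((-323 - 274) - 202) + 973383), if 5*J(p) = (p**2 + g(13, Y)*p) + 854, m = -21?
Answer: 5/5448642 ≈ 9.1766e-7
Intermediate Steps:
Y = 31/8 (Y = (1/8)*31 = 31/8 ≈ 3.8750)
g(v, z) = -21 + 24*z (g(v, z) = 24*z - 21 = -21 + 24*z)
J(p) = 854/5 + p**2/5 + 72*p/5 (J(p) = ((p**2 + (-21 + 24*(31/8))*p) + 854)/5 = ((p**2 + (-21 + 93)*p) + 854)/5 = ((p**2 + 72*p) + 854)/5 = (854 + p**2 + 72*p)/5 = 854/5 + p**2/5 + 72*p/5)
1/(J((-323 - 274) - 202) + 973383) = 1/((854/5 + ((-323 - 274) - 202)**2/5 + 72*((-323 - 274) - 202)/5) + 973383) = 1/((854/5 + (-597 - 202)**2/5 + 72*(-597 - 202)/5) + 973383) = 1/((854/5 + (1/5)*(-799)**2 + (72/5)*(-799)) + 973383) = 1/((854/5 + (1/5)*638401 - 57528/5) + 973383) = 1/((854/5 + 638401/5 - 57528/5) + 973383) = 1/(581727/5 + 973383) = 1/(5448642/5) = 5/5448642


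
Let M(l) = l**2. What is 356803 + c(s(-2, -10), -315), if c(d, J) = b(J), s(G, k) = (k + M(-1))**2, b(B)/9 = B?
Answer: 353968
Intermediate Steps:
b(B) = 9*B
s(G, k) = (1 + k)**2 (s(G, k) = (k + (-1)**2)**2 = (k + 1)**2 = (1 + k)**2)
c(d, J) = 9*J
356803 + c(s(-2, -10), -315) = 356803 + 9*(-315) = 356803 - 2835 = 353968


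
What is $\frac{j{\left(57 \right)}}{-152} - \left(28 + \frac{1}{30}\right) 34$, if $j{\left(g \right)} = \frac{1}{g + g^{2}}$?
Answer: $- \frac{798268231}{837520} \approx -953.13$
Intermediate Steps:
$\frac{j{\left(57 \right)}}{-152} - \left(28 + \frac{1}{30}\right) 34 = \frac{\frac{1}{57} \frac{1}{1 + 57}}{-152} - \left(28 + \frac{1}{30}\right) 34 = \frac{1}{57 \cdot 58} \left(- \frac{1}{152}\right) - \left(28 + \frac{1}{30}\right) 34 = \frac{1}{57} \cdot \frac{1}{58} \left(- \frac{1}{152}\right) - \frac{841}{30} \cdot 34 = \frac{1}{3306} \left(- \frac{1}{152}\right) - \frac{14297}{15} = - \frac{1}{502512} - \frac{14297}{15} = - \frac{798268231}{837520}$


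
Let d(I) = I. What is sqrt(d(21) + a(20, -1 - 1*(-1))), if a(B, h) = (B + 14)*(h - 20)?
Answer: I*sqrt(659) ≈ 25.671*I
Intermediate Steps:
a(B, h) = (-20 + h)*(14 + B) (a(B, h) = (14 + B)*(-20 + h) = (-20 + h)*(14 + B))
sqrt(d(21) + a(20, -1 - 1*(-1))) = sqrt(21 + (-280 - 20*20 + 14*(-1 - 1*(-1)) + 20*(-1 - 1*(-1)))) = sqrt(21 + (-280 - 400 + 14*(-1 + 1) + 20*(-1 + 1))) = sqrt(21 + (-280 - 400 + 14*0 + 20*0)) = sqrt(21 + (-280 - 400 + 0 + 0)) = sqrt(21 - 680) = sqrt(-659) = I*sqrt(659)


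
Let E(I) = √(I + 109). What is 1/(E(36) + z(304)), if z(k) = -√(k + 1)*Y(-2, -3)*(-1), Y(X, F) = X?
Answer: 1/(√145 - 2*√305) ≈ -0.043693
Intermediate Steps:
E(I) = √(109 + I)
z(k) = -2*√(1 + k) (z(k) = -√(k + 1)*(-2)*(-1) = -√(1 + k)*(-2)*(-1) = -(-2*√(1 + k))*(-1) = -2*√(1 + k))
1/(E(36) + z(304)) = 1/(√(109 + 36) - 2*√(1 + 304)) = 1/(√145 - 2*√305)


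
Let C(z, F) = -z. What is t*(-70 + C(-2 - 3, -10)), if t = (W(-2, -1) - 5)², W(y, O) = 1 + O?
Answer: -1625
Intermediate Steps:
t = 25 (t = ((1 - 1) - 5)² = (0 - 5)² = (-5)² = 25)
t*(-70 + C(-2 - 3, -10)) = 25*(-70 - (-2 - 3)) = 25*(-70 - 1*(-5)) = 25*(-70 + 5) = 25*(-65) = -1625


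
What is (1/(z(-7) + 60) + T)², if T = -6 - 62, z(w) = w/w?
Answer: 17197609/3721 ≈ 4621.8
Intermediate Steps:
z(w) = 1
T = -68
(1/(z(-7) + 60) + T)² = (1/(1 + 60) - 68)² = (1/61 - 68)² = (-4147/61)² = 17197609/3721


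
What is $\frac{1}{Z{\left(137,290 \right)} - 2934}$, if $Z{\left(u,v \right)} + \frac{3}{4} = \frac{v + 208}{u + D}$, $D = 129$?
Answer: $- \frac{532}{1560291} \approx -0.00034096$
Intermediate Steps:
$Z{\left(u,v \right)} = - \frac{3}{4} + \frac{208 + v}{129 + u}$ ($Z{\left(u,v \right)} = - \frac{3}{4} + \frac{v + 208}{u + 129} = - \frac{3}{4} + \frac{208 + v}{129 + u}$)
$\frac{1}{Z{\left(137,290 \right)} - 2934} = \frac{1}{\frac{445 - 411 + 4 \cdot 290}{4 \left(129 + 137\right)} - 2934} = \frac{1}{\frac{445 - 411 + 1160}{4 \cdot 266} - 2934} = \frac{1}{\frac{1}{4} \cdot \frac{1}{266} \cdot 1194 - 2934} = \frac{1}{\frac{597}{532} - 2934} = \frac{1}{- \frac{1560291}{532}} = - \frac{532}{1560291}$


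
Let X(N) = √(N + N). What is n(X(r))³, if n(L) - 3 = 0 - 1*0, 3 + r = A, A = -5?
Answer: 27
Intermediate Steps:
r = -8 (r = -3 - 5 = -8)
X(N) = √2*√N (X(N) = √(2*N) = √2*√N)
n(L) = 3 (n(L) = 3 + (0 - 1*0) = 3 + (0 + 0) = 3 + 0 = 3)
n(X(r))³ = 3³ = 27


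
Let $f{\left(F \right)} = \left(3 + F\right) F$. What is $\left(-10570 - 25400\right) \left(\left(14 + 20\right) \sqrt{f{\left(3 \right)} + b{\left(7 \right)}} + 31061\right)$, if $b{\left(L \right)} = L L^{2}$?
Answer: $-1140500790$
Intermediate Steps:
$b{\left(L \right)} = L^{3}$
$f{\left(F \right)} = F \left(3 + F\right)$
$\left(-10570 - 25400\right) \left(\left(14 + 20\right) \sqrt{f{\left(3 \right)} + b{\left(7 \right)}} + 31061\right) = \left(-10570 - 25400\right) \left(\left(14 + 20\right) \sqrt{3 \left(3 + 3\right) + 7^{3}} + 31061\right) = - 35970 \left(34 \sqrt{3 \cdot 6 + 343} + 31061\right) = - 35970 \left(34 \sqrt{18 + 343} + 31061\right) = - 35970 \left(34 \sqrt{361} + 31061\right) = - 35970 \left(34 \cdot 19 + 31061\right) = - 35970 \left(646 + 31061\right) = \left(-35970\right) 31707 = -1140500790$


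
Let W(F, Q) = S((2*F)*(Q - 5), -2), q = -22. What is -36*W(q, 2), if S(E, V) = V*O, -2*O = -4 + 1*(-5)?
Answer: 324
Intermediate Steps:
O = 9/2 (O = -(-4 + 1*(-5))/2 = -(-4 - 5)/2 = -1/2*(-9) = 9/2 ≈ 4.5000)
S(E, V) = 9*V/2 (S(E, V) = V*(9/2) = 9*V/2)
W(F, Q) = -9 (W(F, Q) = (9/2)*(-2) = -9)
-36*W(q, 2) = -36*(-9) = 324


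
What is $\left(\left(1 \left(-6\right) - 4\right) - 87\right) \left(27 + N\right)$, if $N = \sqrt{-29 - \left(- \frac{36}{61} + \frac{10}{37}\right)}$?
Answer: $-2619 - \frac{97 i \sqrt{146097867}}{2257} \approx -2619.0 - 519.47 i$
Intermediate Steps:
$N = \frac{i \sqrt{146097867}}{2257}$ ($N = \sqrt{-29 - - \frac{722}{2257}} = \sqrt{-29 + \left(- \frac{10}{37} + \frac{36}{61}\right)} = \sqrt{-29 + \frac{722}{2257}} = \sqrt{- \frac{64731}{2257}} = \frac{i \sqrt{146097867}}{2257} \approx 5.3554 i$)
$\left(\left(1 \left(-6\right) - 4\right) - 87\right) \left(27 + N\right) = \left(\left(1 \left(-6\right) - 4\right) - 87\right) \left(27 + \frac{i \sqrt{146097867}}{2257}\right) = \left(\left(-6 - 4\right) - 87\right) \left(27 + \frac{i \sqrt{146097867}}{2257}\right) = \left(-10 - 87\right) \left(27 + \frac{i \sqrt{146097867}}{2257}\right) = - 97 \left(27 + \frac{i \sqrt{146097867}}{2257}\right) = -2619 - \frac{97 i \sqrt{146097867}}{2257}$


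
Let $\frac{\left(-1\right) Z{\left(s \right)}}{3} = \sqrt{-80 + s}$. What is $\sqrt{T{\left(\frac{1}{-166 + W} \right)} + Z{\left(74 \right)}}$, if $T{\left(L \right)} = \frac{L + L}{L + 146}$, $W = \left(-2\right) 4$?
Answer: $\frac{\sqrt{-50806 - 1935937227 i \sqrt{6}}}{25403} \approx 1.9168 - 1.9168 i$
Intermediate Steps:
$W = -8$
$Z{\left(s \right)} = - 3 \sqrt{-80 + s}$
$T{\left(L \right)} = \frac{2 L}{146 + L}$
$\sqrt{T{\left(\frac{1}{-166 + W} \right)} + Z{\left(74 \right)}} = \sqrt{\frac{2}{\left(-166 - 8\right) \left(146 + \frac{1}{-166 - 8}\right)} - 3 \sqrt{-80 + 74}} = \sqrt{\frac{2}{\left(-174\right) \left(146 + \frac{1}{-174}\right)} - 3 \sqrt{-6}} = \sqrt{2 \left(- \frac{1}{174}\right) \frac{1}{146 - \frac{1}{174}} - 3 i \sqrt{6}} = \sqrt{2 \left(- \frac{1}{174}\right) \frac{1}{\frac{25403}{174}} - 3 i \sqrt{6}} = \sqrt{2 \left(- \frac{1}{174}\right) \frac{174}{25403} - 3 i \sqrt{6}} = \sqrt{- \frac{2}{25403} - 3 i \sqrt{6}}$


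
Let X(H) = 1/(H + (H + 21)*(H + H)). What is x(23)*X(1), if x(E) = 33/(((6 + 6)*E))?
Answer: 11/4140 ≈ 0.0026570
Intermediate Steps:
x(E) = 11/(4*E) (x(E) = 33/((12*E)) = 33*(1/(12*E)) = 11/(4*E))
X(H) = 1/(H + 2*H*(21 + H)) (X(H) = 1/(H + (21 + H)*(2*H)) = 1/(H + 2*H*(21 + H)))
x(23)*X(1) = ((11/4)/23)*(1/(1*(43 + 2*1))) = ((11/4)*(1/23))*(1/(43 + 2)) = 11*(1/45)/92 = 11*(1*(1/45))/92 = (11/92)*(1/45) = 11/4140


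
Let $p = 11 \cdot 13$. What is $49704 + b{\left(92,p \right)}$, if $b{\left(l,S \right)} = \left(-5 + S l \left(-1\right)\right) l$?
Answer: $-1161108$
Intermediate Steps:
$p = 143$
$b{\left(l,S \right)} = l \left(-5 - S l\right)$ ($b{\left(l,S \right)} = \left(-5 - S l\right) l = l \left(-5 - S l\right)$)
$49704 + b{\left(92,p \right)} = 49704 - 92 \left(5 + 143 \cdot 92\right) = 49704 - 92 \left(5 + 13156\right) = 49704 - 92 \cdot 13161 = 49704 - 1210812 = -1161108$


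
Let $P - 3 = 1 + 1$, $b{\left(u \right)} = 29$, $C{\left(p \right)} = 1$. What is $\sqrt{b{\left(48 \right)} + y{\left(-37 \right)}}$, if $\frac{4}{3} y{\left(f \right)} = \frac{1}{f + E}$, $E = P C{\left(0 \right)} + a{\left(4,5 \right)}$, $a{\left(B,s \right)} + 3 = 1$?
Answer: $\frac{\sqrt{133994}}{68} \approx 5.3831$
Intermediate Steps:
$P = 5$ ($P = 3 + \left(1 + 1\right) = 3 + 2 = 5$)
$a{\left(B,s \right)} = -2$ ($a{\left(B,s \right)} = -3 + 1 = -2$)
$E = 3$ ($E = 5 \cdot 1 - 2 = 5 - 2 = 3$)
$y{\left(f \right)} = \frac{3}{4 \left(3 + f\right)}$ ($y{\left(f \right)} = \frac{3}{4 \left(f + 3\right)} = \frac{3}{4 \left(3 + f\right)}$)
$\sqrt{b{\left(48 \right)} + y{\left(-37 \right)}} = \sqrt{29 + \frac{3}{4 \left(3 - 37\right)}} = \sqrt{29 + \frac{3}{4 \left(-34\right)}} = \sqrt{29 + \frac{3}{4} \left(- \frac{1}{34}\right)} = \sqrt{29 - \frac{3}{136}} = \sqrt{\frac{3941}{136}} = \frac{\sqrt{133994}}{68}$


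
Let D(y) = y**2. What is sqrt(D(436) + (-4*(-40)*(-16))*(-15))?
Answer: 4*sqrt(14281) ≈ 478.01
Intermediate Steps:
sqrt(D(436) + (-4*(-40)*(-16))*(-15)) = sqrt(436**2 + (-4*(-40)*(-16))*(-15)) = sqrt(190096 + (160*(-16))*(-15)) = sqrt(190096 - 2560*(-15)) = sqrt(190096 + 38400) = sqrt(228496) = 4*sqrt(14281)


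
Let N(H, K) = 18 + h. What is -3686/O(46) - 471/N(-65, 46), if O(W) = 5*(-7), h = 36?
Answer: 60853/630 ≈ 96.592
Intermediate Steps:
N(H, K) = 54 (N(H, K) = 18 + 36 = 54)
O(W) = -35
-3686/O(46) - 471/N(-65, 46) = -3686/(-35) - 471/54 = -3686*(-1/35) - 471*1/54 = 3686/35 - 157/18 = 60853/630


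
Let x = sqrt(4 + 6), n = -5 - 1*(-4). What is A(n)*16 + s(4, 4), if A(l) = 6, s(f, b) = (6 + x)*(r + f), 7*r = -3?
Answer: 822/7 + 25*sqrt(10)/7 ≈ 128.72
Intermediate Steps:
n = -1 (n = -5 + 4 = -1)
r = -3/7 (r = (1/7)*(-3) = -3/7 ≈ -0.42857)
x = sqrt(10) ≈ 3.1623
s(f, b) = (6 + sqrt(10))*(-3/7 + f)
A(n)*16 + s(4, 4) = 6*16 + (-18/7 + 6*4 - 3*sqrt(10)/7 + 4*sqrt(10)) = 96 + (-18/7 + 24 - 3*sqrt(10)/7 + 4*sqrt(10)) = 96 + (150/7 + 25*sqrt(10)/7) = 822/7 + 25*sqrt(10)/7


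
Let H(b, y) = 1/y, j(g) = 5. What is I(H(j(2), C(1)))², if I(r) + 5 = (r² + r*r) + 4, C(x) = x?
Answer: 1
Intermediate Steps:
I(r) = -1 + 2*r² (I(r) = -5 + ((r² + r*r) + 4) = -5 + ((r² + r²) + 4) = -5 + (2*r² + 4) = -5 + (4 + 2*r²) = -1 + 2*r²)
I(H(j(2), C(1)))² = (-1 + 2*(1/1)²)² = (-1 + 2*1²)² = (-1 + 2*1)² = (-1 + 2)² = 1² = 1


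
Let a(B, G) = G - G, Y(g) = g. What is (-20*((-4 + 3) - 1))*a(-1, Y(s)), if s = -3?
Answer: 0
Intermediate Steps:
a(B, G) = 0
(-20*((-4 + 3) - 1))*a(-1, Y(s)) = -20*((-4 + 3) - 1)*0 = -20*(-1 - 1)*0 = -20*(-2)*0 = 40*0 = 0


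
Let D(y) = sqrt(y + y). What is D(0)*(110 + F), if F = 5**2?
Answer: 0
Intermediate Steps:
D(y) = sqrt(2)*sqrt(y) (D(y) = sqrt(2*y) = sqrt(2)*sqrt(y))
F = 25
D(0)*(110 + F) = (sqrt(2)*sqrt(0))*(110 + 25) = (sqrt(2)*0)*135 = 0*135 = 0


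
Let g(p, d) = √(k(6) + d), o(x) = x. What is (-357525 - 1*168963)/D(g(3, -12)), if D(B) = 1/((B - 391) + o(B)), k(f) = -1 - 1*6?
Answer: 205856808 - 1052976*I*√19 ≈ 2.0586e+8 - 4.5898e+6*I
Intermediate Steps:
k(f) = -7 (k(f) = -1 - 6 = -7)
g(p, d) = √(-7 + d)
D(B) = 1/(-391 + 2*B) (D(B) = 1/((B - 391) + B) = 1/((-391 + B) + B) = 1/(-391 + 2*B))
(-357525 - 1*168963)/D(g(3, -12)) = (-357525 - 1*168963)/(1/(-391 + 2*√(-7 - 12))) = (-357525 - 168963)/(1/(-391 + 2*√(-19))) = -(-205856808 + 1052976*I*√19) = -526488*(-391 + 2*I*√19) = 205856808 - 1052976*I*√19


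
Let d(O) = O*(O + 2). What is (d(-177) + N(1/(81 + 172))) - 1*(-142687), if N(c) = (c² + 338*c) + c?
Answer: 11116016726/64009 ≈ 1.7366e+5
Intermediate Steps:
N(c) = c² + 339*c
d(O) = O*(2 + O)
(d(-177) + N(1/(81 + 172))) - 1*(-142687) = (-177*(2 - 177) + (339 + 1/(81 + 172))/(81 + 172)) - 1*(-142687) = (-177*(-175) + (339 + 1/253)/253) + 142687 = (30975 + (339 + 1/253)/253) + 142687 = (30975 + (1/253)*(85768/253)) + 142687 = (30975 + 85768/64009) + 142687 = 1982764543/64009 + 142687 = 11116016726/64009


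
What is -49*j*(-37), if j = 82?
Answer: 148666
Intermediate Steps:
-49*j*(-37) = -49*82*(-37) = -4018*(-37) = 148666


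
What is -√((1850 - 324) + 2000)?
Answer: -√3526 ≈ -59.380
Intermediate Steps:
-√((1850 - 324) + 2000) = -√(1526 + 2000) = -√3526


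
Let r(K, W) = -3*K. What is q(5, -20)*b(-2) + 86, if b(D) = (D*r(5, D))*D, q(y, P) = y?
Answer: -214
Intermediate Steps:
b(D) = -15*D² (b(D) = (D*(-3*5))*D = (D*(-15))*D = (-15*D)*D = -15*D²)
q(5, -20)*b(-2) + 86 = 5*(-15*(-2)²) + 86 = 5*(-15*4) + 86 = 5*(-60) + 86 = -300 + 86 = -214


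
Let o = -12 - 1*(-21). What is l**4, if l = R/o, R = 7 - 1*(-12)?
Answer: 130321/6561 ≈ 19.863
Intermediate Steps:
o = 9 (o = -12 + 21 = 9)
R = 19 (R = 7 + 12 = 19)
l = 19/9 ≈ 2.1111
l**4 = (19/9)**4 = 130321/6561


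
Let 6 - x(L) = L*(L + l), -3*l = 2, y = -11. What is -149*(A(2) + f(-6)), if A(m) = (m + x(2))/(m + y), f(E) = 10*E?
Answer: 243764/27 ≈ 9028.3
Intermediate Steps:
l = -⅔ (l = -⅓*2 = -⅔ ≈ -0.66667)
x(L) = 6 - L*(-⅔ + L) (x(L) = 6 - L*(L - ⅔) = 6 - L*(-⅔ + L))
A(m) = (10/3 + m)/(-11 + m) (A(m) = (m + (6 - 1*2² + (⅔)*2))/(m - 11) = (m + (6 - 1*4 + 4/3))/(-11 + m) = (m + (6 - 4 + 4/3))/(-11 + m) = (m + 10/3)/(-11 + m) = (10/3 + m)/(-11 + m))
-149*(A(2) + f(-6)) = -149*((10/3 + 2)/(-11 + 2) + 10*(-6)) = -149*((16/3)/(-9) - 60) = -149*(-⅑*16/3 - 60) = -149*(-16/27 - 60) = -149*(-1636/27) = 243764/27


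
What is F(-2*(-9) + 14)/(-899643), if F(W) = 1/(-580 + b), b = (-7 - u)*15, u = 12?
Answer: 1/778191195 ≈ 1.2850e-9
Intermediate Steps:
b = -285 (b = (-7 - 1*12)*15 = (-7 - 12)*15 = -19*15 = -285)
F(W) = -1/865 (F(W) = 1/(-580 - 285) = 1/(-865) = -1/865)
F(-2*(-9) + 14)/(-899643) = -1/865/(-899643) = -1/865*(-1/899643) = 1/778191195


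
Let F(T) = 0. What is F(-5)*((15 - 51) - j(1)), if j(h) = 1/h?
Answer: 0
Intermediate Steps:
F(-5)*((15 - 51) - j(1)) = 0*((15 - 51) - 1/1) = 0*(-36 - 1*1) = 0*(-36 - 1) = 0*(-37) = 0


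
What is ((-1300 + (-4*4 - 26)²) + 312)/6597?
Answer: 776/6597 ≈ 0.11763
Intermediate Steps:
((-1300 + (-4*4 - 26)²) + 312)/6597 = ((-1300 + (-16 - 26)²) + 312)*(1/6597) = ((-1300 + (-42)²) + 312)*(1/6597) = ((-1300 + 1764) + 312)*(1/6597) = (464 + 312)*(1/6597) = 776*(1/6597) = 776/6597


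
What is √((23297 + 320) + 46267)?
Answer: 2*√17471 ≈ 264.36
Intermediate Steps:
√((23297 + 320) + 46267) = √(23617 + 46267) = √69884 = 2*√17471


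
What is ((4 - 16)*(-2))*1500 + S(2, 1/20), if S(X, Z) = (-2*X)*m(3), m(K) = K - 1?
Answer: 35992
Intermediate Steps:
m(K) = -1 + K
S(X, Z) = -4*X (S(X, Z) = (-2*X)*(-1 + 3) = -2*X*2 = -4*X)
((4 - 16)*(-2))*1500 + S(2, 1/20) = ((4 - 16)*(-2))*1500 - 4*2 = -12*(-2)*1500 - 8 = 24*1500 - 8 = 36000 - 8 = 35992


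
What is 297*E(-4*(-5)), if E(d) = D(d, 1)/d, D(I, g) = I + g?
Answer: 6237/20 ≈ 311.85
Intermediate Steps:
E(d) = (1 + d)/d (E(d) = (d + 1)/d = (1 + d)/d)
297*E(-4*(-5)) = 297*((1 - 4*(-5))/((-4*(-5)))) = 297*((1 + 20)/20) = 297*((1/20)*21) = 297*(21/20) = 6237/20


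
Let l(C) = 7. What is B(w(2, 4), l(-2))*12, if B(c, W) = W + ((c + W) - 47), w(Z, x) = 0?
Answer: -396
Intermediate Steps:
B(c, W) = -47 + c + 2*W (B(c, W) = W + ((W + c) - 47) = W + (-47 + W + c) = -47 + c + 2*W)
B(w(2, 4), l(-2))*12 = (-47 + 0 + 2*7)*12 = (-47 + 0 + 14)*12 = -33*12 = -396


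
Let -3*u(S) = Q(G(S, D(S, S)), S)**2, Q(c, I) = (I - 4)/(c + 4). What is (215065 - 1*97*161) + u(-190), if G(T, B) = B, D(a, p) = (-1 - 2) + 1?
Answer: 588935/3 ≈ 1.9631e+5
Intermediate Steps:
D(a, p) = -2 (D(a, p) = -3 + 1 = -2)
Q(c, I) = (-4 + I)/(4 + c)
u(S) = -(-2 + S/2)**2/3 (u(S) = -(-4 + S)**2/(4 - 2)**2/3 = -(-4 + S)**2/4/3 = -(-2 + S/2)**2/3)
(215065 - 1*97*161) + u(-190) = (215065 - 1*97*161) - (-4 - 190)**2/12 = (215065 - 97*161) - 1/12*(-194)**2 = (215065 - 15617) - 1/12*37636 = 199448 - 9409/3 = 588935/3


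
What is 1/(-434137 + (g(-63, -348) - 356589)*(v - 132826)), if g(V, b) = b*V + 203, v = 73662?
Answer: 1/19787675631 ≈ 5.0537e-11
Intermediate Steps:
g(V, b) = 203 + V*b (g(V, b) = V*b + 203 = 203 + V*b)
1/(-434137 + (g(-63, -348) - 356589)*(v - 132826)) = 1/(-434137 + ((203 - 63*(-348)) - 356589)*(73662 - 132826)) = 1/(-434137 + ((203 + 21924) - 356589)*(-59164)) = 1/(-434137 + (22127 - 356589)*(-59164)) = 1/(-434137 - 334462*(-59164)) = 1/(-434137 + 19788109768) = 1/19787675631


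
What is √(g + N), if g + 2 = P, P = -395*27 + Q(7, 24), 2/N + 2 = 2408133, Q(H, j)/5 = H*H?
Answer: 28*I*√77089498954270/2408131 ≈ 102.09*I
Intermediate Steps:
Q(H, j) = 5*H² (Q(H, j) = 5*(H*H) = 5*H²)
N = 2/2408131 (N = 2/(-2 + 2408133) = 2/2408131 ≈ 8.3052e-7)
P = -10420 (P = -395*27 + 5*7² = -10665 + 5*49 = -10665 + 245 = -10420)
g = -10422 (g = -2 - 10420 = -10422)
√(g + N) = √(-10422 + 2/2408131) = √(-25097541280/2408131) = 28*I*√77089498954270/2408131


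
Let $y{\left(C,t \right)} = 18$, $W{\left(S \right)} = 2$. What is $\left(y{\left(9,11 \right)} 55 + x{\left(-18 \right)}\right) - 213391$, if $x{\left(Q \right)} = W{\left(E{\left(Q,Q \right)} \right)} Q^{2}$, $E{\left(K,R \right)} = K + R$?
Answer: $-211753$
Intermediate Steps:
$x{\left(Q \right)} = 2 Q^{2}$
$\left(y{\left(9,11 \right)} 55 + x{\left(-18 \right)}\right) - 213391 = \left(18 \cdot 55 + 2 \left(-18\right)^{2}\right) - 213391 = \left(990 + 2 \cdot 324\right) - 213391 = \left(990 + 648\right) - 213391 = 1638 - 213391 = -211753$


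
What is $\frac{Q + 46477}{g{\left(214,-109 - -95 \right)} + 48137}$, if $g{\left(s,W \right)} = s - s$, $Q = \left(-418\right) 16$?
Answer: $\frac{39789}{48137} \approx 0.82658$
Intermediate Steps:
$Q = -6688$
$g{\left(s,W \right)} = 0$
$\frac{Q + 46477}{g{\left(214,-109 - -95 \right)} + 48137} = \frac{-6688 + 46477}{0 + 48137} = \frac{39789}{48137}$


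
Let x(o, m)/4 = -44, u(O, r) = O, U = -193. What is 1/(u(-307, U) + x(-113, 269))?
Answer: -1/483 ≈ -0.0020704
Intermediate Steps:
x(o, m) = -176 (x(o, m) = 4*(-44) = -176)
1/(u(-307, U) + x(-113, 269)) = 1/(-307 - 176) = 1/(-483) = -1/483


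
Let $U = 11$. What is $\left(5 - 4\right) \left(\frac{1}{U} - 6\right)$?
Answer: $- \frac{65}{11} \approx -5.9091$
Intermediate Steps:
$\left(5 - 4\right) \left(\frac{1}{U} - 6\right) = \left(5 - 4\right) \left(\frac{1}{11} - 6\right) = 1 \left(- \frac{65}{11}\right) = - \frac{65}{11}$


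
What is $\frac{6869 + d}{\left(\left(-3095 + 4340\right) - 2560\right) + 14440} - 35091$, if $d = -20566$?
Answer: $- \frac{460583072}{13125} \approx -35092.0$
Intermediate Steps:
$\frac{6869 + d}{\left(\left(-3095 + 4340\right) - 2560\right) + 14440} - 35091 = \frac{6869 - 20566}{\left(\left(-3095 + 4340\right) - 2560\right) + 14440} - 35091 = - \frac{13697}{\left(1245 - 2560\right) + 14440} - 35091 = - \frac{13697}{-1315 + 14440} - 35091 = - \frac{13697}{13125} - 35091 = - \frac{460583072}{13125}$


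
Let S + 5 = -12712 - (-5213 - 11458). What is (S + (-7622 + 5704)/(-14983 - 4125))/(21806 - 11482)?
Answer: 37777475/98635496 ≈ 0.38300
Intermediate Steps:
S = 3954 (S = -5 + (-12712 - (-5213 - 11458)) = -5 + (-12712 - 1*(-16671)) = -5 + (-12712 + 16671) = -5 + 3959 = 3954)
(S + (-7622 + 5704)/(-14983 - 4125))/(21806 - 11482) = (3954 + (-7622 + 5704)/(-14983 - 4125))/(21806 - 11482) = (3954 - 1918/(-19108))/10324 = (3954 - 1918*(-1/19108))*(1/10324) = (3954 + 959/9554)*(1/10324) = (37777475/9554)*(1/10324) = 37777475/98635496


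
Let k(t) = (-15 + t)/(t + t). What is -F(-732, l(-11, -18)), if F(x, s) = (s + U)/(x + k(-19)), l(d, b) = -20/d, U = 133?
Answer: 28177/152801 ≈ 0.18440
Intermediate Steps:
k(t) = (-15 + t)/(2*t) (k(t) = (-15 + t)/((2*t)) = (-15 + t)*(1/(2*t)) = (-15 + t)/(2*t))
F(x, s) = (133 + s)/(17/19 + x) (F(x, s) = (s + 133)/(x + (½)*(-15 - 19)/(-19)) = (133 + s)/(x + (½)*(-1/19)*(-34)) = (133 + s)/(x + 17/19) = (133 + s)/(17/19 + x))
-F(-732, l(-11, -18)) = -19*(133 - 20/(-11))/(17 + 19*(-732)) = -19*(133 - 20*(-1/11))/(17 - 13908) = -19*(133 + 20/11)/(-13891) = -19*(-1)*1483/(13891*11) = -1*(-28177/152801) = 28177/152801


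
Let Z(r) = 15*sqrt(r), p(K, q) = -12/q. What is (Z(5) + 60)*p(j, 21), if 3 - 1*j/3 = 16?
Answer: -240/7 - 60*sqrt(5)/7 ≈ -53.452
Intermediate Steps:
j = -39 (j = 9 - 3*16 = 9 - 48 = -39)
(Z(5) + 60)*p(j, 21) = (15*sqrt(5) + 60)*(-12/21) = (60 + 15*sqrt(5))*(-12*1/21) = (60 + 15*sqrt(5))*(-4/7) = -240/7 - 60*sqrt(5)/7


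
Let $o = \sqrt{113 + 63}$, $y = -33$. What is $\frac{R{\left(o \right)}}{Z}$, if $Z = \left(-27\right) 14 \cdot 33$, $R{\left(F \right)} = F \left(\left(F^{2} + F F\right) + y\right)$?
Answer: $- \frac{58 \sqrt{11}}{567} \approx -0.33927$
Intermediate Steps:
$o = 4 \sqrt{11}$ ($o = \sqrt{176} = 4 \sqrt{11} \approx 13.266$)
$R{\left(F \right)} = F \left(-33 + 2 F^{2}\right)$ ($R{\left(F \right)} = F \left(\left(F^{2} + F F\right) - 33\right) = F \left(\left(F^{2} + F^{2}\right) - 33\right) = F \left(2 F^{2} - 33\right) = F \left(-33 + 2 F^{2}\right)$)
$Z = -12474$ ($Z = \left(-378\right) 33 = -12474$)
$\frac{R{\left(o \right)}}{Z} = \frac{4 \sqrt{11} \left(-33 + 2 \left(4 \sqrt{11}\right)^{2}\right)}{-12474} = 4 \sqrt{11} \left(-33 + 2 \cdot 176\right) \left(- \frac{1}{12474}\right) = 4 \sqrt{11} \left(-33 + 352\right) \left(- \frac{1}{12474}\right) = 4 \sqrt{11} \cdot 319 \left(- \frac{1}{12474}\right) = 1276 \sqrt{11} \left(- \frac{1}{12474}\right) = - \frac{58 \sqrt{11}}{567}$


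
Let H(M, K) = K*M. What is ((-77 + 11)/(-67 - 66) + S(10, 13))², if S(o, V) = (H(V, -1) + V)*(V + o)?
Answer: 4356/17689 ≈ 0.24625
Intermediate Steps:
S(o, V) = 0 (S(o, V) = (-V + V)*(V + o) = 0*(V + o) = 0)
((-77 + 11)/(-67 - 66) + S(10, 13))² = ((-77 + 11)/(-67 - 66) + 0)² = (-66/(-133) + 0)² = (-66*(-1/133) + 0)² = (66/133 + 0)² = (66/133)² = 4356/17689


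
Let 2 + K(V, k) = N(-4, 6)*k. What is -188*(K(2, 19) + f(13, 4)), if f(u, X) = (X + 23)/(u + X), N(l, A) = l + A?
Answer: -120132/17 ≈ -7066.6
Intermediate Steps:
N(l, A) = A + l
K(V, k) = -2 + 2*k (K(V, k) = -2 + (6 - 4)*k = -2 + 2*k)
f(u, X) = (23 + X)/(X + u)
-188*(K(2, 19) + f(13, 4)) = -188*((-2 + 2*19) + (23 + 4)/(4 + 13)) = -188*((-2 + 38) + 27/17) = -188*(36 + (1/17)*27) = -188*(36 + 27/17) = -188*639/17 = -120132/17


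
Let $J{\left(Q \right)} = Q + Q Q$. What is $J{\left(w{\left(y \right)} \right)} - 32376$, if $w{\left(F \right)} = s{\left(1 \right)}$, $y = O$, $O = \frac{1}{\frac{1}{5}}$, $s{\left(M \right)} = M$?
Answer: $-32374$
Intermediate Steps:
$O = 5$ ($O = \frac{1}{\frac{1}{5}} = 5$)
$y = 5$
$w{\left(F \right)} = 1$
$J{\left(Q \right)} = Q + Q^{2}$
$J{\left(w{\left(y \right)} \right)} - 32376 = 1 \left(1 + 1\right) - 32376 = 1 \cdot 2 - 32376 = 2 - 32376 = -32374$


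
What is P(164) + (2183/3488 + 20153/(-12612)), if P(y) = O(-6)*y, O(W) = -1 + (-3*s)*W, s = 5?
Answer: 160511213327/10997664 ≈ 14595.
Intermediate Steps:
O(W) = -1 - 15*W (O(W) = -1 + (-3*5)*W = -1 - 15*W)
P(y) = 89*y (P(y) = (-1 - 15*(-6))*y = (-1 + 90)*y = 89*y)
P(164) + (2183/3488 + 20153/(-12612)) = 89*164 + (2183/3488 + 20153/(-12612)) = 14596 + (2183*(1/3488) + 20153*(-1/12612)) = 14596 + (2183/3488 - 20153/12612) = 14596 - 10690417/10997664 = 160511213327/10997664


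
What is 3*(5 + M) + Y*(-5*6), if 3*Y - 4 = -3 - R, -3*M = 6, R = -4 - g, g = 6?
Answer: -101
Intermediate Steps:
R = -10 (R = -4 - 1*6 = -4 - 6 = -10)
M = -2 (M = -⅓*6 = -2)
Y = 11/3 (Y = 4/3 + (-3 - 1*(-10))/3 = 4/3 + (-3 + 10)/3 = 4/3 + (⅓)*7 = 4/3 + 7/3 = 11/3 ≈ 3.6667)
3*(5 + M) + Y*(-5*6) = 3*(5 - 2) + 11*(-5*6)/3 = 3*3 + (11/3)*(-30) = 9 - 110 = -101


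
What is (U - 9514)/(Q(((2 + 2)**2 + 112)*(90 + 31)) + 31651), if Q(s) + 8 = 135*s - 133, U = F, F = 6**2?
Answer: -4739/1061195 ≈ -0.0044657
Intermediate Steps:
F = 36
U = 36
Q(s) = -141 + 135*s (Q(s) = -8 + (135*s - 133) = -8 + (-133 + 135*s) = -141 + 135*s)
(U - 9514)/(Q(((2 + 2)**2 + 112)*(90 + 31)) + 31651) = (36 - 9514)/((-141 + 135*(((2 + 2)**2 + 112)*(90 + 31))) + 31651) = -9478/((-141 + 135*((4**2 + 112)*121)) + 31651) = -9478/((-141 + 135*((16 + 112)*121)) + 31651) = -9478/((-141 + 135*(128*121)) + 31651) = -9478/((-141 + 135*15488) + 31651) = -9478/((-141 + 2090880) + 31651) = -9478/(2090739 + 31651) = -9478/2122390 = -9478*1/2122390 = -4739/1061195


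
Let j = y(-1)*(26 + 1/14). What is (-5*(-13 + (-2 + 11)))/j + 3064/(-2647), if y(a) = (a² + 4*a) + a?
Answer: -260730/193231 ≈ -1.3493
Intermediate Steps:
y(a) = a² + 5*a
j = -730/7 (j = (-(5 - 1))*(26 + 1/14) = (-1*4)*(26 + 1/14) = -4*365/14 = -730/7 ≈ -104.29)
(-5*(-13 + (-2 + 11)))/j + 3064/(-2647) = (-5*(-13 + (-2 + 11)))/(-730/7) + 3064/(-2647) = -5*(-13 + 9)*(-7/730) + 3064*(-1/2647) = -5*(-4)*(-7/730) - 3064/2647 = 20*(-7/730) - 3064/2647 = -14/73 - 3064/2647 = -260730/193231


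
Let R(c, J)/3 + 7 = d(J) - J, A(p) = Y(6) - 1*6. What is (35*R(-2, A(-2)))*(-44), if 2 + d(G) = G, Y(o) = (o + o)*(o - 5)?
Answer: 41580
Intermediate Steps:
Y(o) = 2*o*(-5 + o) (Y(o) = (2*o)*(-5 + o) = 2*o*(-5 + o))
d(G) = -2 + G
A(p) = 6 (A(p) = 2*6*(-5 + 6) - 1*6 = 2*6*1 - 6 = 12 - 6 = 6)
R(c, J) = -27 (R(c, J) = -21 + 3*((-2 + J) - J) = -21 + 3*(-2) = -21 - 6 = -27)
(35*R(-2, A(-2)))*(-44) = (35*(-27))*(-44) = -945*(-44) = 41580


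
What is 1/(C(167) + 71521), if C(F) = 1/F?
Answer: 167/11944008 ≈ 1.3982e-5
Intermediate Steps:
1/(C(167) + 71521) = 1/(1/167 + 71521) = 1/(11944008/167) = 167/11944008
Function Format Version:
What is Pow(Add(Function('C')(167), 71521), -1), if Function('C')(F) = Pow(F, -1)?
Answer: Rational(167, 11944008) ≈ 1.3982e-5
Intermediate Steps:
Pow(Add(Function('C')(167), 71521), -1) = Pow(Add(Pow(167, -1), 71521), -1) = Pow(Add(Rational(1, 167), 71521), -1) = Pow(Rational(11944008, 167), -1) = Rational(167, 11944008)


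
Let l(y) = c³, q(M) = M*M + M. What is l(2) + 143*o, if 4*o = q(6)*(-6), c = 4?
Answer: -8945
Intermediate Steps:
q(M) = M + M² (q(M) = M² + M = M + M²)
l(y) = 64 (l(y) = 4³ = 64)
o = -63 (o = ((6*(1 + 6))*(-6))/4 = ((6*7)*(-6))/4 = (42*(-6))/4 = (¼)*(-252) = -63)
l(2) + 143*o = 64 + 143*(-63) = 64 - 9009 = -8945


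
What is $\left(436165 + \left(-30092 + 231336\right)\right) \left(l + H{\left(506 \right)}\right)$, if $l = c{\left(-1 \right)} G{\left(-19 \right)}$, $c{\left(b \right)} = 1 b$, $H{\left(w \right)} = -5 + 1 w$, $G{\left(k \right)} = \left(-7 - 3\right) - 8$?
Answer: $330815271$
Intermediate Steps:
$G{\left(k \right)} = -18$ ($G{\left(k \right)} = -10 - 8 = -18$)
$H{\left(w \right)} = -5 + w$
$c{\left(b \right)} = b$
$l = 18$ ($l = \left(-1\right) \left(-18\right) = 18$)
$\left(436165 + \left(-30092 + 231336\right)\right) \left(l + H{\left(506 \right)}\right) = \left(436165 + \left(-30092 + 231336\right)\right) \left(18 + \left(-5 + 506\right)\right) = \left(436165 + 201244\right) \left(18 + 501\right) = 637409 \cdot 519 = 330815271$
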